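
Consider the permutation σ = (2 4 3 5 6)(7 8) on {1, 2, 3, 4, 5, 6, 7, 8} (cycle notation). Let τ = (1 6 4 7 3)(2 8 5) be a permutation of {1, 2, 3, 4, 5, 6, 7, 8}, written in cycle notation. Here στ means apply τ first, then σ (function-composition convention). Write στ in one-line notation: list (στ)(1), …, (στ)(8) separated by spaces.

(στ)(x) = σ(τ(x)). Computing each image: σ(τ(1)) = σ(6) = 2, σ(τ(2)) = σ(8) = 7, σ(τ(3)) = σ(1) = 1, σ(τ(4)) = σ(7) = 8, σ(τ(5)) = σ(2) = 4, σ(τ(6)) = σ(4) = 3, σ(τ(7)) = σ(3) = 5, σ(τ(8)) = σ(5) = 6.
Hence στ = [2 7 1 8 4 3 5 6].

2 7 1 8 4 3 5 6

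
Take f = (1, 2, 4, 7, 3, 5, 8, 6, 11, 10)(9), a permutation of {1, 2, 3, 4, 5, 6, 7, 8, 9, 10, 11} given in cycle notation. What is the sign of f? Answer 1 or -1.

The cycle lengths are 10, 1.
A cycle is odd iff its length is even; f has 1 even-length cycle, so sgn(f) = (−1)^1 and f is odd.

-1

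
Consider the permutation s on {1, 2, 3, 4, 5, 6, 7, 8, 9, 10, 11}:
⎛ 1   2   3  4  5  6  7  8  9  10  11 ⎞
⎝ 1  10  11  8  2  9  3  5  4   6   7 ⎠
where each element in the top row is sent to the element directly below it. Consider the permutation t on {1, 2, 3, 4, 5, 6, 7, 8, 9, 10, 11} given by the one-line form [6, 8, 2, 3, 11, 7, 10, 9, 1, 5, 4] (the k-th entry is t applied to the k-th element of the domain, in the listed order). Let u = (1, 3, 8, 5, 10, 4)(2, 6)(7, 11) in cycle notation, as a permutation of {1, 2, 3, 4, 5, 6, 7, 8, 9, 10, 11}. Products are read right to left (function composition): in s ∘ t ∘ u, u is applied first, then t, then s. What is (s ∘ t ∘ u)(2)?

3

(s ∘ t ∘ u)(2) = s(t(u(2))). u(2) = 6, then t(6) = 7, then s(7) = 3, so the result is 3.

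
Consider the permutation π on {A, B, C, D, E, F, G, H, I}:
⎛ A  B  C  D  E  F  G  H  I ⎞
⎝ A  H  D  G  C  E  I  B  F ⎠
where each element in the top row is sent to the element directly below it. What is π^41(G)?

D

Tracing G → I → … returns to G after 6 steps, so G lies in a 6-cycle (C D G I F E).
On a 6-cycle, π^6 is the identity, so π^41 = π^5 there (41 ≡ 5 mod 6).
Stepping 5 places around the cycle: G → I → F → E → C → D.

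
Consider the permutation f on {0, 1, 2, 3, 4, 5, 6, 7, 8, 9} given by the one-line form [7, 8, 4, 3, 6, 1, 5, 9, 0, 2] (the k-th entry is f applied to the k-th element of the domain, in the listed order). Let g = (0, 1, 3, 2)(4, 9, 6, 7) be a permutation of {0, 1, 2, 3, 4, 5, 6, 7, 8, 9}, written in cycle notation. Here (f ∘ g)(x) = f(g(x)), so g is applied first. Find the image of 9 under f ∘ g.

5

(f ∘ g)(9) = f(g(9)). g(9) = 6, then f(6) = 5. So (f ∘ g)(9) = 5.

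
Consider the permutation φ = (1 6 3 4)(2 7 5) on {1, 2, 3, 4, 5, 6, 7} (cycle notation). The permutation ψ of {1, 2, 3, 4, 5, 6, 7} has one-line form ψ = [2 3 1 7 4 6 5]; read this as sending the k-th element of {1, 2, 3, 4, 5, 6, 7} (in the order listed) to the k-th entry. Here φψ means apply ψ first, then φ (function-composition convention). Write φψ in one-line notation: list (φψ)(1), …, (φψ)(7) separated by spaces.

(φψ)(x) = φ(ψ(x)). Computing each image: φ(ψ(1)) = φ(2) = 7, φ(ψ(2)) = φ(3) = 4, φ(ψ(3)) = φ(1) = 6, φ(ψ(4)) = φ(7) = 5, φ(ψ(5)) = φ(4) = 1, φ(ψ(6)) = φ(6) = 3, φ(ψ(7)) = φ(5) = 2.
Hence φψ = [7 4 6 5 1 3 2].

7 4 6 5 1 3 2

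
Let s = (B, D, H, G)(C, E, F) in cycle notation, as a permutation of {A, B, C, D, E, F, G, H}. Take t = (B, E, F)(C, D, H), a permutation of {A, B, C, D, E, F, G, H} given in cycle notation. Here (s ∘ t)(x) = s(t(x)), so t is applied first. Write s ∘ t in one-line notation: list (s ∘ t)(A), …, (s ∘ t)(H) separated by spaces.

(s ∘ t)(x) = s(t(x)). Computing each image: s(t(A)) = s(A) = A, s(t(B)) = s(E) = F, s(t(C)) = s(D) = H, s(t(D)) = s(H) = G, s(t(E)) = s(F) = C, s(t(F)) = s(B) = D, s(t(G)) = s(G) = B, s(t(H)) = s(C) = E.
Hence s ∘ t = [A F H G C D B E].

A F H G C D B E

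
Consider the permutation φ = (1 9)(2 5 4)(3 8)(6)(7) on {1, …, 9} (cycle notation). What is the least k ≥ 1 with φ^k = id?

The cycle type of φ is (3, 2, 2, 1, 1).
The order is lcm(3, 2, 2) = 6.

6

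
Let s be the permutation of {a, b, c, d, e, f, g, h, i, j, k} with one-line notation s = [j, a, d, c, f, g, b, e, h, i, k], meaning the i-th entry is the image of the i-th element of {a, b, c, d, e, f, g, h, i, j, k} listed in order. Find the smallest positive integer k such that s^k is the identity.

The disjoint-cycle form of s has cycle lengths 8, 2, 1.
Since disjoint cycles commute, ord(s) = lcm(8, 2) = 8.

8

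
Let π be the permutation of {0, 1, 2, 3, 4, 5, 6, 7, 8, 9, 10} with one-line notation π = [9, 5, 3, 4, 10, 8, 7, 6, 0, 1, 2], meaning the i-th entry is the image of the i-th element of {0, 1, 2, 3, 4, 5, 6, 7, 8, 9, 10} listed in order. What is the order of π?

Decomposing into disjoint cycles gives cycle lengths 5, 4, 2.
The order of π is the least common multiple of its cycle lengths: lcm(5, 4, 2) = 20.

20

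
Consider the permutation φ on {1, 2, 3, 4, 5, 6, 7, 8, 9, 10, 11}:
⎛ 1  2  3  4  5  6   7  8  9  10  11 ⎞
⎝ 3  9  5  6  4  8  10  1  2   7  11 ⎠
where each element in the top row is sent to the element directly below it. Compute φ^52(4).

3

Tracing 4 → 6 → … returns to 4 after 6 steps, so 4 lies in a 6-cycle (1, 3, 5, 4, 6, 8).
Powers repeat with period 6 on this cycle, and 52 mod 6 = 4, so φ^52(4) = φ^4(4).
Stepping 4 places around the cycle: 4 → 6 → 8 → 1 → 3.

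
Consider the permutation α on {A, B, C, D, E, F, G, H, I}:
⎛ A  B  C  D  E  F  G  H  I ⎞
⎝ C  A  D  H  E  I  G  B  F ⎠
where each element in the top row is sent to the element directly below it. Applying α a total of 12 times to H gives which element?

A

Tracing H → B → … returns to H after 5 steps, so H lies in a 5-cycle (A C D H B).
On a 5-cycle, α^5 is the identity, so α^12 = α^2 there (12 ≡ 2 mod 5).
Stepping 2 places around the cycle: H → B → A.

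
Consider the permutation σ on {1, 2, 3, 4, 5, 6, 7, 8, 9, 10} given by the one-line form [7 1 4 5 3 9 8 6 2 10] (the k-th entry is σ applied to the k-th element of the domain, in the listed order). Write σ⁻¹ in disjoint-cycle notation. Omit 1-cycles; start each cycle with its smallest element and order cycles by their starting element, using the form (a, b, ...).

First write σ in disjoint cycles: (1, 7, 8, 6, 9, 2)(3, 4, 5).
The inverse reverses every cycle; in canonical form, σ⁻¹ = (1, 2, 9, 6, 8, 7)(3, 5, 4).

(1, 2, 9, 6, 8, 7)(3, 5, 4)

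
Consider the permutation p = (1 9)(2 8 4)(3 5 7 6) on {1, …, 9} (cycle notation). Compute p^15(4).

4 lies in the 3-cycle (2 8 4).
Powers repeat with period 3 on this cycle, and 15 mod 3 = 0, so p^15(4) = p^0(4).
So p^15(4) = 4.

4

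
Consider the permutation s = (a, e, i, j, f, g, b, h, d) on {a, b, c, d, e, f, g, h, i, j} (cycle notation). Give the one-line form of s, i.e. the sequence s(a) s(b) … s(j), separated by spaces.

Reading each image from the cycles: a↦e, b↦h, c↦c, d↦a, e↦i, f↦g, g↦b, h↦d, i↦j, j↦f.
Listing these in domain order gives e h c a i g b d j f.

e h c a i g b d j f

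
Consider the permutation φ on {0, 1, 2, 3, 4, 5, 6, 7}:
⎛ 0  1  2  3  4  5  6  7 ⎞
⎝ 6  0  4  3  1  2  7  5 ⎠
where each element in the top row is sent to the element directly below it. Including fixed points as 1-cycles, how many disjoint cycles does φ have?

2

The cycle decomposition is (0, 6, 7, 5, 2, 4, 1)(3), which has 2 cycles (counting 1-cycles).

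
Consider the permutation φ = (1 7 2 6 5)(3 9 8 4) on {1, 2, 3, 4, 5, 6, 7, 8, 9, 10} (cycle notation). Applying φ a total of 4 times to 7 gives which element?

7 lies in the 5-cycle (1 7 2 6 5).
Advancing 4 steps from 7: 7 → 2 → 6 → 5 → 1.

1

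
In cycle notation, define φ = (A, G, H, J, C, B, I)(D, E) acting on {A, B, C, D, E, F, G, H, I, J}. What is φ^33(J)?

G

J lies in the 7-cycle (A, G, H, J, C, B, I).
Powers repeat with period 7 on this cycle, and 33 mod 7 = 5, so φ^33(J) = φ^5(J).
Advancing 5 steps from J: J → C → B → I → A → G.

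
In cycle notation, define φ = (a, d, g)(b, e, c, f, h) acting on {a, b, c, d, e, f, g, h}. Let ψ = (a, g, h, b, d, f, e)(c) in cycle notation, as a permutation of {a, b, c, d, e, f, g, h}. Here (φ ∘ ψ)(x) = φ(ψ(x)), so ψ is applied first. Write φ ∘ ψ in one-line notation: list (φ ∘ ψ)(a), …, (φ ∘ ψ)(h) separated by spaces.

a g f h d c b e

(φ ∘ ψ)(x) = φ(ψ(x)). Computing each image: φ(ψ(a)) = φ(g) = a, φ(ψ(b)) = φ(d) = g, φ(ψ(c)) = φ(c) = f, φ(ψ(d)) = φ(f) = h, φ(ψ(e)) = φ(a) = d, φ(ψ(f)) = φ(e) = c, φ(ψ(g)) = φ(h) = b, φ(ψ(h)) = φ(b) = e.
Hence φ ∘ ψ = [a g f h d c b e].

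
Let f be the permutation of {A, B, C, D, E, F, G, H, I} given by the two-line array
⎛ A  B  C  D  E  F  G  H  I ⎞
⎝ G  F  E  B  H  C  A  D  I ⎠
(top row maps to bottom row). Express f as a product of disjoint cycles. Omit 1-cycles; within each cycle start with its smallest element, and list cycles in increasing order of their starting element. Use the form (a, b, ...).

(A, G)(B, F, C, E, H, D)

Start at A and follow images: A → G → A, giving the cycle (A, G).
Repeating from the next unused element and collecting all non-trivial cycles gives (A, G)(B, F, C, E, H, D).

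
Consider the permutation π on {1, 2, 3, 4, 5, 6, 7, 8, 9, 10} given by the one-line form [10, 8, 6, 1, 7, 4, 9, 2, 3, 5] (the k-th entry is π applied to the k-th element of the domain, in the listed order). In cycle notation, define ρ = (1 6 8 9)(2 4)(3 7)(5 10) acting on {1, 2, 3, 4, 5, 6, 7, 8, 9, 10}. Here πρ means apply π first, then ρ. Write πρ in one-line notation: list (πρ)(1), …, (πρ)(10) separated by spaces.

(πρ)(x) = ρ(π(x)). Computing each image: ρ(π(1)) = ρ(10) = 5, ρ(π(2)) = ρ(8) = 9, ρ(π(3)) = ρ(6) = 8, ρ(π(4)) = ρ(1) = 6, ρ(π(5)) = ρ(7) = 3, ρ(π(6)) = ρ(4) = 2, ρ(π(7)) = ρ(9) = 1, ρ(π(8)) = ρ(2) = 4, ρ(π(9)) = ρ(3) = 7, ρ(π(10)) = ρ(5) = 10.
Hence πρ = [5 9 8 6 3 2 1 4 7 10].

5 9 8 6 3 2 1 4 7 10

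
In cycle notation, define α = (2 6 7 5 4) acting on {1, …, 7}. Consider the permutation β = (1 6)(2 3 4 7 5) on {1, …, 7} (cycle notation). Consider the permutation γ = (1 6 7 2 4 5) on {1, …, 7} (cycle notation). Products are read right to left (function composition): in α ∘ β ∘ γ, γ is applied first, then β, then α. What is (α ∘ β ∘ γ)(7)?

3

Apply the permutations in order: γ(7) = 2, then β(2) = 3, then α(3) = 3. So (α ∘ β ∘ γ)(7) = 3.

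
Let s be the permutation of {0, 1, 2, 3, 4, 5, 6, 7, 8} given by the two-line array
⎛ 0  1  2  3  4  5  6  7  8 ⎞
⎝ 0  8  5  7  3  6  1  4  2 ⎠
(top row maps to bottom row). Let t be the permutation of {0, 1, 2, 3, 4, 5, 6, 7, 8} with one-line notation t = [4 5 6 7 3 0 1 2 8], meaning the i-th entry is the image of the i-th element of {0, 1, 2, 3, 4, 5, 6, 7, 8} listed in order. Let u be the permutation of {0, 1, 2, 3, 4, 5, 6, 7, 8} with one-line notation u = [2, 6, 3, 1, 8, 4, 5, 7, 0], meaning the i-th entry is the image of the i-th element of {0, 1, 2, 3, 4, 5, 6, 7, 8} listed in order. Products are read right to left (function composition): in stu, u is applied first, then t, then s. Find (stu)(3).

(stu)(3) = s(t(u(3))). u(3) = 1, then t(1) = 5, then s(5) = 6, so the result is 6.

6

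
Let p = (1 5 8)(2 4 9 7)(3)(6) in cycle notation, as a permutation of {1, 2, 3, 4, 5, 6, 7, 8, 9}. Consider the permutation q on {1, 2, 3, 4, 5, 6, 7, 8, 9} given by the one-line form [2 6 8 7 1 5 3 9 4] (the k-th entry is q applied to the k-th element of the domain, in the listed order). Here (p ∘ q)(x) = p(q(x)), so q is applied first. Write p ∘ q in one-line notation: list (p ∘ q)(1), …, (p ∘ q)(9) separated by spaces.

4 6 1 2 5 8 3 7 9

(p ∘ q)(x) = p(q(x)). Computing each image: p(q(1)) = p(2) = 4, p(q(2)) = p(6) = 6, p(q(3)) = p(8) = 1, p(q(4)) = p(7) = 2, p(q(5)) = p(1) = 5, p(q(6)) = p(5) = 8, p(q(7)) = p(3) = 3, p(q(8)) = p(9) = 7, p(q(9)) = p(4) = 9.
Hence p ∘ q = [4 6 1 2 5 8 3 7 9].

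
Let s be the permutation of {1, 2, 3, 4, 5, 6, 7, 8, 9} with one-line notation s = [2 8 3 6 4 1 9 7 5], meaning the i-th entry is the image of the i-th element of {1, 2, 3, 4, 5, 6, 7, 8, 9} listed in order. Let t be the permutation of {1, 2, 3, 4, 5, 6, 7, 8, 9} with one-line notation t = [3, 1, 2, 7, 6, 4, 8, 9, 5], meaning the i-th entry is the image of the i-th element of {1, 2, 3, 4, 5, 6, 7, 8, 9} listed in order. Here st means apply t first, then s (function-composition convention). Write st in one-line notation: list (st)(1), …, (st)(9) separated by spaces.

(st)(x) = s(t(x)). Computing each image: s(t(1)) = s(3) = 3, s(t(2)) = s(1) = 2, s(t(3)) = s(2) = 8, s(t(4)) = s(7) = 9, s(t(5)) = s(6) = 1, s(t(6)) = s(4) = 6, s(t(7)) = s(8) = 7, s(t(8)) = s(9) = 5, s(t(9)) = s(5) = 4.
Hence st = [3 2 8 9 1 6 7 5 4].

3 2 8 9 1 6 7 5 4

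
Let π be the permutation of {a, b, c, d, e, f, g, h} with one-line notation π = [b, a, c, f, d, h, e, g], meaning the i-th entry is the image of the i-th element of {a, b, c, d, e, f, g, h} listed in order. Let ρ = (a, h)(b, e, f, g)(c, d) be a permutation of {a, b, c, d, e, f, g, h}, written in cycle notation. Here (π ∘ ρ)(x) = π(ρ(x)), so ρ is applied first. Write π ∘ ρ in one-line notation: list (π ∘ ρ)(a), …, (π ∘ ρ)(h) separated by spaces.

g d f c h e a b

Chase each element through ρ then π: a → h → g; b → e → d; c → d → f; d → c → c; e → f → h; f → g → e; g → b → a; h → a → b.
Collecting the images, π ∘ ρ = [g d f c h e a b].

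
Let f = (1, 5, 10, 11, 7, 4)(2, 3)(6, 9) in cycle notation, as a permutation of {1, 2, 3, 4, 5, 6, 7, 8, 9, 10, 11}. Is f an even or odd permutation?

odd

The cycle lengths are 6, 2, 2, 1.
A cycle of length ℓ contributes ℓ−1 transpositions, so f is a product of 5 + 1 + 1 = 7 transpositions — odd.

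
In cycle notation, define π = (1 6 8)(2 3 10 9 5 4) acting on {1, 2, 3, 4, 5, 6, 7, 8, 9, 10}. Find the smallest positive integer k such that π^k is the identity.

The disjoint cycles have lengths 6, 3, 1.
Since disjoint cycles commute, ord(π) = lcm(6, 3) = 6.

6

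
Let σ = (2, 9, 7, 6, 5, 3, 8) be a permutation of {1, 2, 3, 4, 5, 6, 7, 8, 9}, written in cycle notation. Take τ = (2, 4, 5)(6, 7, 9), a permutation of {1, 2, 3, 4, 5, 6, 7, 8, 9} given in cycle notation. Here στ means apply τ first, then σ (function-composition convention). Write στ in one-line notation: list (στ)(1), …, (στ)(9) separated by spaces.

1 4 8 3 9 6 7 2 5

For each element, apply τ then σ: 1 → 1 → 1; 2 → 4 → 4; 3 → 3 → 8; 4 → 5 → 3; 5 → 2 → 9; 6 → 7 → 6; 7 → 9 → 7; 8 → 8 → 2; 9 → 6 → 5.
So στ in one-line form is 1 4 8 3 9 6 7 2 5.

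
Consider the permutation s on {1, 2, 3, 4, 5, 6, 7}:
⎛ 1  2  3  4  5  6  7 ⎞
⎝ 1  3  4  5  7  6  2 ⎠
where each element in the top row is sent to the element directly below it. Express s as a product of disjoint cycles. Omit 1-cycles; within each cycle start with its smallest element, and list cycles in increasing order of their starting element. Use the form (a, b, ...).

Iterating s from 2 gives 2 → 3 → 4 → 5 → 7 → 2; that is the 5-cycle (2, 3, 4, 5, 7).
Repeating from the next unused element and collecting all non-trivial cycles gives (2, 3, 4, 5, 7).

(2, 3, 4, 5, 7)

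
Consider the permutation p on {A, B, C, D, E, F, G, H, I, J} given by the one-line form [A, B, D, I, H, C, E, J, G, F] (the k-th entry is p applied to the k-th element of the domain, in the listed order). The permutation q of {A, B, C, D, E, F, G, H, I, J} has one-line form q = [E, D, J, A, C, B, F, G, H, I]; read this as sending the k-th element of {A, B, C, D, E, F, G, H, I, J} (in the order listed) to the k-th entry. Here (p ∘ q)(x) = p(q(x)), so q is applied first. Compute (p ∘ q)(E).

D

(p ∘ q)(E) = p(q(E)). q(E) = C, then p(C) = D. So (p ∘ q)(E) = D.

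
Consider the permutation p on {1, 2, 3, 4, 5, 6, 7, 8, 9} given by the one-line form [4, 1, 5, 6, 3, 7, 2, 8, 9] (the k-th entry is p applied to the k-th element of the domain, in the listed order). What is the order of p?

Decomposing into disjoint cycles gives cycle lengths 5, 2, 1, 1.
Since disjoint cycles commute, ord(p) = lcm(5, 2) = 10.

10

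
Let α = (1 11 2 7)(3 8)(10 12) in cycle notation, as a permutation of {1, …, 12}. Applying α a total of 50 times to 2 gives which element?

2 lies in the 4-cycle (1 11 2 7).
Since the cycle has length 4, α^50 acts on it the same as α^2 (50 mod 4 = 2).
Stepping 2 places around the cycle: 2 → 7 → 1.

1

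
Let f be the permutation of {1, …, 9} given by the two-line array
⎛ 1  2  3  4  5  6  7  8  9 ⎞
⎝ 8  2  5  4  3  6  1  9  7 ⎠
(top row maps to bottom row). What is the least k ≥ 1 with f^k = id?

4

The disjoint-cycle form of f has cycle lengths 4, 2, 1, 1, 1.
Since disjoint cycles commute, ord(f) = lcm(4, 2) = 4.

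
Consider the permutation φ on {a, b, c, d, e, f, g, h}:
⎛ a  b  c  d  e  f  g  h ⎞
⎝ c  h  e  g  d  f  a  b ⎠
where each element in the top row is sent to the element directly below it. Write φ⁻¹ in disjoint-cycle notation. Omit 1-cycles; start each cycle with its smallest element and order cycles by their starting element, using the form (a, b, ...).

(a, g, d, e, c)(b, h)

The cycle decomposition of φ is (a, c, e, d, g)(b, h).
Reversing each cycle (and rotating so the smallest element leads) gives φ⁻¹ = (a, g, d, e, c)(b, h).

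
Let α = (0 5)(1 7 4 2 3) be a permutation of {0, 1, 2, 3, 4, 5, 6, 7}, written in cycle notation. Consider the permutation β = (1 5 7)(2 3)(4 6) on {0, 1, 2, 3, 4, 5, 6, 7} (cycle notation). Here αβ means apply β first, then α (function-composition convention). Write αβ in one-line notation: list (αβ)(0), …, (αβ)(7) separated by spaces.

5 0 1 3 6 4 2 7

(αβ)(x) = α(β(x)). Computing each image: α(β(0)) = α(0) = 5, α(β(1)) = α(5) = 0, α(β(2)) = α(3) = 1, α(β(3)) = α(2) = 3, α(β(4)) = α(6) = 6, α(β(5)) = α(7) = 4, α(β(6)) = α(4) = 2, α(β(7)) = α(1) = 7.
Hence αβ = [5 0 1 3 6 4 2 7].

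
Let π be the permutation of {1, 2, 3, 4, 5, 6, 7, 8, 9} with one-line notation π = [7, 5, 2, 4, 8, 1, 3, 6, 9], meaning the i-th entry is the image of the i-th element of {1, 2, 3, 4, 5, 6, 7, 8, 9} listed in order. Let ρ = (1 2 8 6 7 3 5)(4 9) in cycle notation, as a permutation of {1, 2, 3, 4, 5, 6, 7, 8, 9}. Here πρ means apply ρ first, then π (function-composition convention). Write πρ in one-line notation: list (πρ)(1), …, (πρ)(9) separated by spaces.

5 6 8 9 7 3 2 1 4

Chase each element through ρ then π: 1 → 2 → 5; 2 → 8 → 6; 3 → 5 → 8; 4 → 9 → 9; 5 → 1 → 7; 6 → 7 → 3; 7 → 3 → 2; 8 → 6 → 1; 9 → 4 → 4.
So πρ in one-line form is 5 6 8 9 7 3 2 1 4.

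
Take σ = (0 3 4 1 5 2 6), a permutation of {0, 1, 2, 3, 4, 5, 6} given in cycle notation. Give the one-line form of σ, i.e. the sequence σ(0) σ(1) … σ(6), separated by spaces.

Each element maps to the next entry in its cycle (wrapping to the front): 0↦3, 1↦5, 2↦6, 3↦4, 4↦1, 5↦2, 6↦0.
So the one-line form is 3 5 6 4 1 2 0.

3 5 6 4 1 2 0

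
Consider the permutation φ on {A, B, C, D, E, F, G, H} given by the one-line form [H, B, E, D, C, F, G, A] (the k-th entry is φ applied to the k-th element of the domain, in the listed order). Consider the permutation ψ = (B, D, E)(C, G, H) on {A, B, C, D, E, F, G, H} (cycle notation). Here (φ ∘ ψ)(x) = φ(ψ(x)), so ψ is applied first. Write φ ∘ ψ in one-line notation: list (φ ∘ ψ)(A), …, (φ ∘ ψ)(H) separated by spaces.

For each element, apply ψ then φ: A → A → H; B → D → D; C → G → G; D → E → C; E → B → B; F → F → F; G → H → A; H → C → E.
Collecting the images, φ ∘ ψ = [H D G C B F A E].

H D G C B F A E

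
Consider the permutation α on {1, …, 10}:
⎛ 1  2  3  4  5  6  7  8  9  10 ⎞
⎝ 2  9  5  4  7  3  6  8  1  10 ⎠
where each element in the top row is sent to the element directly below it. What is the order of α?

12

Writing α as disjoint cycles, the cycle lengths are 4, 3, 1, 1, 1.
The order of α is the least common multiple of its cycle lengths: lcm(4, 3) = 12.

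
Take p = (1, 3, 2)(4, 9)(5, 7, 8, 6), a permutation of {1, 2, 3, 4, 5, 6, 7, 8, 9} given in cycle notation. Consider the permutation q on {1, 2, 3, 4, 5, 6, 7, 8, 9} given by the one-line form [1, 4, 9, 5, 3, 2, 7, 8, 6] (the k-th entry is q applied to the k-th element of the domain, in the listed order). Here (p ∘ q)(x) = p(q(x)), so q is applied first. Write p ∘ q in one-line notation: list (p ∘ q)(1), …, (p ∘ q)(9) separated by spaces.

3 9 4 7 2 1 8 6 5

(p ∘ q)(x) = p(q(x)). Computing each image: p(q(1)) = p(1) = 3, p(q(2)) = p(4) = 9, p(q(3)) = p(9) = 4, p(q(4)) = p(5) = 7, p(q(5)) = p(3) = 2, p(q(6)) = p(2) = 1, p(q(7)) = p(7) = 8, p(q(8)) = p(8) = 6, p(q(9)) = p(6) = 5.
Hence p ∘ q = [3 9 4 7 2 1 8 6 5].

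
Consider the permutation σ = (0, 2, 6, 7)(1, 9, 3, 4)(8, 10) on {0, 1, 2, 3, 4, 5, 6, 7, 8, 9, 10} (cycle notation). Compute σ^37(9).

9 lies in the 4-cycle (1, 9, 3, 4).
On a 4-cycle, σ^4 is the identity, so σ^37 = σ^1 there (37 ≡ 1 mod 4).
Stepping 1 place around the cycle: 9 → 3.

3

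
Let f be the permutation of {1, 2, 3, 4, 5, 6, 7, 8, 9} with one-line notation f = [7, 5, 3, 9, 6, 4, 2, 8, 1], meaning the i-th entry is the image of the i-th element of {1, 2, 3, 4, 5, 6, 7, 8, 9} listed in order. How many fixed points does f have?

The fixed points (elements with f(x) = x) are {3, 8}, so there are 2.

2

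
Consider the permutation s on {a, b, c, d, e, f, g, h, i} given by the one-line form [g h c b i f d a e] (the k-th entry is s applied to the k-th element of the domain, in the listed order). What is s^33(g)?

Tracing g → d → … returns to g after 5 steps, so g lies in a 5-cycle (a, g, d, b, h).
Since the cycle has length 5, s^33 acts on it the same as s^3 (33 mod 5 = 3).
Stepping 3 places around the cycle: g → d → b → h.

h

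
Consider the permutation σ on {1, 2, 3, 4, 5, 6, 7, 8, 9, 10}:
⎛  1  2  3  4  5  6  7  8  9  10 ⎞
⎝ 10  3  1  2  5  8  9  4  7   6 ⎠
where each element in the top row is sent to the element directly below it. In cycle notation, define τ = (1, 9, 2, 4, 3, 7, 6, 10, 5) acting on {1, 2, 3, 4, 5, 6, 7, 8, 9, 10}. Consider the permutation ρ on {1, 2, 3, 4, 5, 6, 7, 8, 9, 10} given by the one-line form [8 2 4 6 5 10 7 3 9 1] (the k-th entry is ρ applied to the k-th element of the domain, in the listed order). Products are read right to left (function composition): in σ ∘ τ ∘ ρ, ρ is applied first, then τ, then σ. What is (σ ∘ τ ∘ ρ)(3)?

1

Apply the permutations in order: ρ(3) = 4, then τ(4) = 3, then σ(3) = 1. So (σ ∘ τ ∘ ρ)(3) = 1.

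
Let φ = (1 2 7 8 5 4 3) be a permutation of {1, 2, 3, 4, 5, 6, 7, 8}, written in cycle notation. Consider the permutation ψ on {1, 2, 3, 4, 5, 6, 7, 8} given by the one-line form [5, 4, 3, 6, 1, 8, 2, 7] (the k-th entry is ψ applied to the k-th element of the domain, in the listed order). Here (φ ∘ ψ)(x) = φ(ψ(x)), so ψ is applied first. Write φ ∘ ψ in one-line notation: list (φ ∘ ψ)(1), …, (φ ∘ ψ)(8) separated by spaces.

(φ ∘ ψ)(x) = φ(ψ(x)). Computing each image: φ(ψ(1)) = φ(5) = 4, φ(ψ(2)) = φ(4) = 3, φ(ψ(3)) = φ(3) = 1, φ(ψ(4)) = φ(6) = 6, φ(ψ(5)) = φ(1) = 2, φ(ψ(6)) = φ(8) = 5, φ(ψ(7)) = φ(2) = 7, φ(ψ(8)) = φ(7) = 8.
Hence φ ∘ ψ = [4 3 1 6 2 5 7 8].

4 3 1 6 2 5 7 8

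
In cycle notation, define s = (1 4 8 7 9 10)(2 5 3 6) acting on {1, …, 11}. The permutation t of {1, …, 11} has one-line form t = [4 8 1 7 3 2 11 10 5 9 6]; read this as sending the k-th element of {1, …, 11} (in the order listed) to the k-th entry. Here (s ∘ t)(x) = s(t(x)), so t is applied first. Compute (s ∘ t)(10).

10

(s ∘ t)(10) = s(t(10)). t(10) = 9, then s(9) = 10. So (s ∘ t)(10) = 10.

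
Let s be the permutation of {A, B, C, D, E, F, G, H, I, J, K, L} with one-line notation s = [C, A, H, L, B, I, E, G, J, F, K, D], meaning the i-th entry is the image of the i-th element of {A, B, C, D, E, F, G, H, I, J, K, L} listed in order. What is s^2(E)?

A

Tracing E → B → … returns to E after 6 steps, so E lies in a 6-cycle (A, C, H, G, E, B).
Stepping 2 places around the cycle: E → B → A.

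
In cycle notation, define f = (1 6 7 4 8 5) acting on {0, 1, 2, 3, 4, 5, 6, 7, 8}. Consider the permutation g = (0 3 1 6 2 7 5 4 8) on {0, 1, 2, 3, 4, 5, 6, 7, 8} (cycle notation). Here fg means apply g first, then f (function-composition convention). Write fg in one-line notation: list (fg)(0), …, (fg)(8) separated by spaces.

3 7 4 6 5 8 2 1 0

For each element, apply g then f: 0 → 3 → 3; 1 → 6 → 7; 2 → 7 → 4; 3 → 1 → 6; 4 → 8 → 5; 5 → 4 → 8; 6 → 2 → 2; 7 → 5 → 1; 8 → 0 → 0.
Collecting the images, fg = [3 7 4 6 5 8 2 1 0].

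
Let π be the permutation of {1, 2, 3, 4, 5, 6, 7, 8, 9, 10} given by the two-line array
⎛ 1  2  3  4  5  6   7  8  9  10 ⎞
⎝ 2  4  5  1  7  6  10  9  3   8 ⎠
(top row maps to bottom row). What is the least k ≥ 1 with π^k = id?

6

Writing π as disjoint cycles, the cycle lengths are 6, 3, 1.
Since disjoint cycles commute, ord(π) = lcm(6, 3) = 6.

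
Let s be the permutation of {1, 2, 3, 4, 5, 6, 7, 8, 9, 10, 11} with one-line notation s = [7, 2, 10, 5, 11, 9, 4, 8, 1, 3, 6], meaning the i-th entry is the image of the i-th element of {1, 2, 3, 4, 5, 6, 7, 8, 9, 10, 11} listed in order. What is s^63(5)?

5

Tracing 5 → 11 → … returns to 5 after 7 steps, so 5 lies in a 7-cycle (1 7 4 5 11 6 9).
Powers repeat with period 7 on this cycle, and 63 mod 7 = 0, so s^63(5) = s^0(5).
So s^63(5) = 5.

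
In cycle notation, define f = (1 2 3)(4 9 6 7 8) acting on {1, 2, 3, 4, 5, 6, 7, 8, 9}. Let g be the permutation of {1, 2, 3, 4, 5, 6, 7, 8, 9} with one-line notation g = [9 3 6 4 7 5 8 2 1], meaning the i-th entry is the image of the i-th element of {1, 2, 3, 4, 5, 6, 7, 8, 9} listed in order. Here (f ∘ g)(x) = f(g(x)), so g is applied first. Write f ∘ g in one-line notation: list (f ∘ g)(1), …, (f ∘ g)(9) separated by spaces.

6 1 7 9 8 5 4 3 2

(f ∘ g)(x) = f(g(x)). Computing each image: f(g(1)) = f(9) = 6, f(g(2)) = f(3) = 1, f(g(3)) = f(6) = 7, f(g(4)) = f(4) = 9, f(g(5)) = f(7) = 8, f(g(6)) = f(5) = 5, f(g(7)) = f(8) = 4, f(g(8)) = f(2) = 3, f(g(9)) = f(1) = 2.
Hence f ∘ g = [6 1 7 9 8 5 4 3 2].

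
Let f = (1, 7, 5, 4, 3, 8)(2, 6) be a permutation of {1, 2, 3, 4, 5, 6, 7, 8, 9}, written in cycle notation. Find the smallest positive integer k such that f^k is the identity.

6

The disjoint cycles have lengths 6, 2, 1.
The order is lcm(6, 2) = 6.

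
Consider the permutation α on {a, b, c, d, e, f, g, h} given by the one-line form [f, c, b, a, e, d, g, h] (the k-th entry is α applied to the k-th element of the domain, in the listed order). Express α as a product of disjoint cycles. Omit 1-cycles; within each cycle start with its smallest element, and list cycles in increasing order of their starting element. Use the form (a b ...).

Start at a and follow images: a → f → d → a, giving the cycle (a f d).
Repeating from the next unused element and collecting all non-trivial cycles gives (a f d)(b c).

(a f d)(b c)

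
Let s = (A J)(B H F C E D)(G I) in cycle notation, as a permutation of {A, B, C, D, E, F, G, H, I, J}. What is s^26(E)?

E lies in the 6-cycle (B H F C E D).
Since the cycle has length 6, s^26 acts on it the same as s^2 (26 mod 6 = 2).
Advancing 2 steps from E: E → D → B.

B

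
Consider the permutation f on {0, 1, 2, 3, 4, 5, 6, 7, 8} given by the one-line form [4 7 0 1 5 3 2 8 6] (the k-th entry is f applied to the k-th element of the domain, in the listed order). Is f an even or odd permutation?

In disjoint-cycle form the cycle lengths are 9.
A cycle of length ℓ contributes ℓ−1 transpositions, so f is a product of 8 transpositions — even.

even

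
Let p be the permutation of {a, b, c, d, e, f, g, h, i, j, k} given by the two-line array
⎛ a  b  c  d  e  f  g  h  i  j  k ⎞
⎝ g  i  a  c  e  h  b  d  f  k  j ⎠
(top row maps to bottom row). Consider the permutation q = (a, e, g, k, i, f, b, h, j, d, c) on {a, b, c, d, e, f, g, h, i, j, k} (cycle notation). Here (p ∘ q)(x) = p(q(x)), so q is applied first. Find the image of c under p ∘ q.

First apply q: q(c) = a, then p(a) = g. Thus (p ∘ q)(c) = g.

g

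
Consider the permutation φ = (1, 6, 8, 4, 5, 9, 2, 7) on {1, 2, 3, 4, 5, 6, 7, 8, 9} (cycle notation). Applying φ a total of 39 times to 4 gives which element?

4 lies in the 8-cycle (1, 6, 8, 4, 5, 9, 2, 7).
On an 8-cycle, φ^8 is the identity, so φ^39 = φ^7 there (39 ≡ 7 mod 8).
Stepping 7 places around the cycle: 4 → 5 → 9 → 2 → 7 → 1 → 6 → 8.

8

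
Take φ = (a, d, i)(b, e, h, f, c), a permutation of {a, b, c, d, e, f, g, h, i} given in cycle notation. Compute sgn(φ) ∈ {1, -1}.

1

The cycle lengths are 5, 3, 1.
A cycle of length ℓ contributes ℓ−1 transpositions, so φ is a product of 4 + 2 = 6 transpositions — even.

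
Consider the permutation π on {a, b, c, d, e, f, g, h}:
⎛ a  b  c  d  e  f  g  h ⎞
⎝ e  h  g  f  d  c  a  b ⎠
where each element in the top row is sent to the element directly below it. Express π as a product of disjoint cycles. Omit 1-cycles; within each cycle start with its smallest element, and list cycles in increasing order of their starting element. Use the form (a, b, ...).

(a, e, d, f, c, g)(b, h)

From a: a → e → d → f → c → g → a, closing the cycle (a, e, d, f, c, g).
Repeating from the next unused element and collecting all non-trivial cycles gives (a, e, d, f, c, g)(b, h).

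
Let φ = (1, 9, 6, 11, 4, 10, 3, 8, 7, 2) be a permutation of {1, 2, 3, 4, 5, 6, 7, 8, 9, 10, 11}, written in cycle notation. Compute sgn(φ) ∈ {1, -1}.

-1

The cycle lengths are 10, 1.
A cycle is odd iff its length is even; φ has 1 even-length cycle, so sgn(φ) = (−1)^1 and φ is odd.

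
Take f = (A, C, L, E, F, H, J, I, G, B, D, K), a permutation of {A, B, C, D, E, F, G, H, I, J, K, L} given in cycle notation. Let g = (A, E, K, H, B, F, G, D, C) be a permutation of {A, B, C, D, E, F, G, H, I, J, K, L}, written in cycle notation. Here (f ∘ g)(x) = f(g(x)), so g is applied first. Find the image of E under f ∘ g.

g(E) = K, then f(K) = A; composing gives (f ∘ g)(E) = A.

A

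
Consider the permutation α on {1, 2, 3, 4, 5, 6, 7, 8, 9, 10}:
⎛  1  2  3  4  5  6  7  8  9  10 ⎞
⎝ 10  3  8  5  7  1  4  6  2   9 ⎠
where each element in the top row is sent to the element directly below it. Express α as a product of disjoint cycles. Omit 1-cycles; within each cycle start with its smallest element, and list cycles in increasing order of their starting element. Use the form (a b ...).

Iterating α from 1 gives 1 → 10 → 9 → 2 → 3 → 8 → 6 → 1; that is the 7-cycle (1 10 9 2 3 8 6).
Continuing from each remaining unvisited element yields (1 10 9 2 3 8 6)(4 5 7).

(1 10 9 2 3 8 6)(4 5 7)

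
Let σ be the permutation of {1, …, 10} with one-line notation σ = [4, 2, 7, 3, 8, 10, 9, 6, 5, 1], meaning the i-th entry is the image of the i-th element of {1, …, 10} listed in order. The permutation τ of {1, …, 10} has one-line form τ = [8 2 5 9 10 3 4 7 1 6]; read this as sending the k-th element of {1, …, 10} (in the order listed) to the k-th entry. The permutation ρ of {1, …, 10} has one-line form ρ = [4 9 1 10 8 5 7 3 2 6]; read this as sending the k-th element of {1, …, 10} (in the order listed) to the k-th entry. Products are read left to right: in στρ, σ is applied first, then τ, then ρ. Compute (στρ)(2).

9

(στρ)(2) = ρ(τ(σ(2))). σ(2) = 2, then τ(2) = 2, then ρ(2) = 9, so the result is 9.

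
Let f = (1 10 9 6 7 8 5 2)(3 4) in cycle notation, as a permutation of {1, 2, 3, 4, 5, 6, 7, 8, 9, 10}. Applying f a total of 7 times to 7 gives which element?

6

7 lies in the 8-cycle (1 10 9 6 7 8 5 2).
Advancing 7 steps from 7: 7 → 8 → 5 → 2 → 1 → 10 → 9 → 6.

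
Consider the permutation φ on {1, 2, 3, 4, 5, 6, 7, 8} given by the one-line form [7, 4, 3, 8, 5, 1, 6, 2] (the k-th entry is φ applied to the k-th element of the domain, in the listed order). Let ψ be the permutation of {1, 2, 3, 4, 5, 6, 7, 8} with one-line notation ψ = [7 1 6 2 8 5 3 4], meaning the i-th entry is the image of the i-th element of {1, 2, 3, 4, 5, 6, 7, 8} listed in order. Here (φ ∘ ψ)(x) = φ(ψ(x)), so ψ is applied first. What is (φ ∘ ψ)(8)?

8

ψ(8) = 4, then φ(4) = 8; composing gives (φ ∘ ψ)(8) = 8.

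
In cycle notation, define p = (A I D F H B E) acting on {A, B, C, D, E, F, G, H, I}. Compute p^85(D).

F

D lies in the 7-cycle (A I D F H B E).
Powers repeat with period 7 on this cycle, and 85 mod 7 = 1, so p^85(D) = p^1(D).
Stepping 1 place around the cycle: D → F.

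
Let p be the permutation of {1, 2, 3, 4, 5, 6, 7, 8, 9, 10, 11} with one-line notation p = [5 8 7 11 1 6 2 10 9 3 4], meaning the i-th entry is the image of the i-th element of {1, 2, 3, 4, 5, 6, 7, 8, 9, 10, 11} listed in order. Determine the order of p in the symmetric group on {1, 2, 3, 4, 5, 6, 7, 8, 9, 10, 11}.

Writing p as disjoint cycles, the cycle lengths are 5, 2, 2, 1, 1.
Since disjoint cycles commute, ord(p) = lcm(5, 2, 2) = 10.

10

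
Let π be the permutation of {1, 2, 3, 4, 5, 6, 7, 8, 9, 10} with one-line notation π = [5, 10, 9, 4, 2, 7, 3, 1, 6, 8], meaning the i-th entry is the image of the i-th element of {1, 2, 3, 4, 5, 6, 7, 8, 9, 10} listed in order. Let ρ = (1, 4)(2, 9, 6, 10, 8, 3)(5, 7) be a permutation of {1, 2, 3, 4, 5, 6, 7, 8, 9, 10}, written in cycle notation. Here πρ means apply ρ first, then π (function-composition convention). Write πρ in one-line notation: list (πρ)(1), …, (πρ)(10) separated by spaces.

4 6 10 5 3 8 2 9 7 1

For each element, apply ρ then π: 1 → 4 → 4; 2 → 9 → 6; 3 → 2 → 10; 4 → 1 → 5; 5 → 7 → 3; 6 → 10 → 8; 7 → 5 → 2; 8 → 3 → 9; 9 → 6 → 7; 10 → 8 → 1.
So πρ in one-line form is 4 6 10 5 3 8 2 9 7 1.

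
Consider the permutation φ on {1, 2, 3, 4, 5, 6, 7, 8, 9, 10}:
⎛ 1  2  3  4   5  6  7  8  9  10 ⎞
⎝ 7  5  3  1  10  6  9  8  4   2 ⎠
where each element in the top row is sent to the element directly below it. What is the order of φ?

Decomposing into disjoint cycles gives cycle lengths 4, 3, 1, 1, 1.
The order of φ is the least common multiple of its cycle lengths: lcm(4, 3) = 12.

12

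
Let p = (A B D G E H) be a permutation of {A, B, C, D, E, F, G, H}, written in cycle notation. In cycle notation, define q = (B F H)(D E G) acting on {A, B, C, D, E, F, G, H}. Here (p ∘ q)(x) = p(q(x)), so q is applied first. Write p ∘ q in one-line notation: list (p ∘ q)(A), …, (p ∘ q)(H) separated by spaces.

B F C H E A G D

(p ∘ q)(x) = p(q(x)). Computing each image: p(q(A)) = p(A) = B, p(q(B)) = p(F) = F, p(q(C)) = p(C) = C, p(q(D)) = p(E) = H, p(q(E)) = p(G) = E, p(q(F)) = p(H) = A, p(q(G)) = p(D) = G, p(q(H)) = p(B) = D.
Hence p ∘ q = [B F C H E A G D].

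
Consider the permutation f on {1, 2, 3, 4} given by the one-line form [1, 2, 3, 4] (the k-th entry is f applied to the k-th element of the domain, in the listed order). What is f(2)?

2

2 is element number 2 of the domain, and entry number 2 of the one-line form is 2, so f(2) = 2.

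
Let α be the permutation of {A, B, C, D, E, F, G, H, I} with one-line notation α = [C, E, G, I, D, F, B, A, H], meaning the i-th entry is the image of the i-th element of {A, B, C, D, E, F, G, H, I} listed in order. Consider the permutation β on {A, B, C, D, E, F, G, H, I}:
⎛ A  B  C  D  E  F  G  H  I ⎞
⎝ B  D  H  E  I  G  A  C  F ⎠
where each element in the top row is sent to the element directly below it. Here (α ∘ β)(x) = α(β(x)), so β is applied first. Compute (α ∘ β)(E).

H

First apply β: β(E) = I, then α(I) = H. Thus (α ∘ β)(E) = H.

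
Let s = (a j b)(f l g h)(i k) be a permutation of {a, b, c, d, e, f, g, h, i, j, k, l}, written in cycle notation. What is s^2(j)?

a

j lies in the 3-cycle (a j b).
Advancing 2 steps from j: j → b → a.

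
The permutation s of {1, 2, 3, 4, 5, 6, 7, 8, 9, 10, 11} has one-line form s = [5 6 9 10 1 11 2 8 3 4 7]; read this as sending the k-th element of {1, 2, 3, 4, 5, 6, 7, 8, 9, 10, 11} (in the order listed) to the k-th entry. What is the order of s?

4

The disjoint-cycle form of s has cycle lengths 4, 2, 2, 2, 1.
Since disjoint cycles commute, ord(s) = lcm(4, 2, 2, 2) = 4.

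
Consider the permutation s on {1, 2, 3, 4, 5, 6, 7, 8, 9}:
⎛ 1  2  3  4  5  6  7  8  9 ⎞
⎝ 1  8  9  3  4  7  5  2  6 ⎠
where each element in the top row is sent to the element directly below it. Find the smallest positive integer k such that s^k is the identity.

6

Decomposing into disjoint cycles gives cycle lengths 6, 2, 1.
The order of s is the least common multiple of its cycle lengths: lcm(6, 2) = 6.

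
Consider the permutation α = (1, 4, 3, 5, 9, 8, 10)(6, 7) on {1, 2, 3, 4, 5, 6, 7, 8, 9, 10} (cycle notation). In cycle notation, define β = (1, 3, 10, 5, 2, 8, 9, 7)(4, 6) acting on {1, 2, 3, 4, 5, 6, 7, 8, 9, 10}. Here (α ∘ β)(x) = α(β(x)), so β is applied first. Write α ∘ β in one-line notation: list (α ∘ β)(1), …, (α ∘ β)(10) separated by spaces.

(α ∘ β)(x) = α(β(x)). Computing each image: α(β(1)) = α(3) = 5, α(β(2)) = α(8) = 10, α(β(3)) = α(10) = 1, α(β(4)) = α(6) = 7, α(β(5)) = α(2) = 2, α(β(6)) = α(4) = 3, α(β(7)) = α(1) = 4, α(β(8)) = α(9) = 8, α(β(9)) = α(7) = 6, α(β(10)) = α(5) = 9.
Hence α ∘ β = [5 10 1 7 2 3 4 8 6 9].

5 10 1 7 2 3 4 8 6 9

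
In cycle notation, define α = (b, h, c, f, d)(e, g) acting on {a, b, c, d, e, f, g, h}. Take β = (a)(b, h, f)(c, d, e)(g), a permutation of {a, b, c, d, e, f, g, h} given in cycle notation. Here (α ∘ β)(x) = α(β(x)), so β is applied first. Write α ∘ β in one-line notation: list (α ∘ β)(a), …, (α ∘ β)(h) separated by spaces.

a c b g f h e d

(α ∘ β)(x) = α(β(x)). Computing each image: α(β(a)) = α(a) = a, α(β(b)) = α(h) = c, α(β(c)) = α(d) = b, α(β(d)) = α(e) = g, α(β(e)) = α(c) = f, α(β(f)) = α(b) = h, α(β(g)) = α(g) = e, α(β(h)) = α(f) = d.
Hence α ∘ β = [a c b g f h e d].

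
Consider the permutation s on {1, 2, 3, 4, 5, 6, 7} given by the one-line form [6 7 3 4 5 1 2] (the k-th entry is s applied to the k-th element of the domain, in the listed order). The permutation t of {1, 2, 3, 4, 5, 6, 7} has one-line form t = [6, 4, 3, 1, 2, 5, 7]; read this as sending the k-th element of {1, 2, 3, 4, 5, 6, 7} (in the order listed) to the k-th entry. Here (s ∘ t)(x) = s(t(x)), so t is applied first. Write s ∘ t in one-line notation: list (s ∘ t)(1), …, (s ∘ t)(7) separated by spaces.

For each element, apply t then s: 1 → 6 → 1; 2 → 4 → 4; 3 → 3 → 3; 4 → 1 → 6; 5 → 2 → 7; 6 → 5 → 5; 7 → 7 → 2.
So s ∘ t in one-line form is 1 4 3 6 7 5 2.

1 4 3 6 7 5 2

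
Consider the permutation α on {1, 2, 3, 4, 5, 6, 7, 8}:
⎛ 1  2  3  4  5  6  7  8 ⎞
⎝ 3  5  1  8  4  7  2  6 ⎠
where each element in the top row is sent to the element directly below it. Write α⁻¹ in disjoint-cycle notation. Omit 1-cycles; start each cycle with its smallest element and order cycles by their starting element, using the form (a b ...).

The cycle decomposition of α is (1 3)(2 5 4 8 6 7).
The inverse reverses every cycle; in canonical form, α⁻¹ = (1 3)(2 7 6 8 4 5).

(1 3)(2 7 6 8 4 5)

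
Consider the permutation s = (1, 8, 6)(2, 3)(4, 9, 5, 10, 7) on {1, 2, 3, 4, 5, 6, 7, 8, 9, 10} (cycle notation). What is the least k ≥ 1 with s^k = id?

The cycle type of s is (5, 3, 2).
The order of s is the least common multiple of its cycle lengths: lcm(5, 3, 2) = 30.

30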